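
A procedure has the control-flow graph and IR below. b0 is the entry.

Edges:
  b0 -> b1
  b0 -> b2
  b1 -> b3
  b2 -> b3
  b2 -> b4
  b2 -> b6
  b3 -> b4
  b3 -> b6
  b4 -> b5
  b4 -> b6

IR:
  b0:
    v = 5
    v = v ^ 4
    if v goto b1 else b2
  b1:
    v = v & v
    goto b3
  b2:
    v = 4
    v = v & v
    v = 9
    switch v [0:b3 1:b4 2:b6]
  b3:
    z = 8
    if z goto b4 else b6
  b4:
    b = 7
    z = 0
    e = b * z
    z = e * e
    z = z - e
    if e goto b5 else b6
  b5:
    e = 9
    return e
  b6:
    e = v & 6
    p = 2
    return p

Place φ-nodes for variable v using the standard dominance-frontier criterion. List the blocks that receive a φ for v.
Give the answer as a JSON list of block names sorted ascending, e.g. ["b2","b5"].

Answer: ["b3", "b4", "b6"]

Analysis:
idom tree: b1←b0 b2←b0 b3←b0 b4←b0 b5←b4 b6←b0
Join-block Dom:
  b3: preds {b1,b2}: {b0,b1} ∩ {b0,b2} = {b0}; idom=b0
  b4: preds {b2,b3}: {b0,b2} ∩ {b0,b3} = {b0}; idom=b0
  b6: preds {b2,b3,b4}: {b0,b2} ∩ {b0,b3} ∩ {b0,b4} = {b0}; idom=b0

DF walk-up:
  join b3 pred b1: b1 stop@b0
  join b3 pred b2: b2 stop@b0
  join b4 pred b2: b2 stop@b0
  join b4 pred b3: b3 stop@b0
  join b6 pred b2: b2 stop@b0
  join b6 pred b3: b3 stop@b0
  join b6 pred b4: b4 stop@b0
  b0 → ∅
  b1 → {b3}
  b2 → {b3,b4,b6}
  b3 → {b4,b6}
  b4 → {b6}
  b5 → ∅
  b6 → ∅

φ for v: defs {b0,b1,b2}
  DF⁺ = {b3,b4,b6}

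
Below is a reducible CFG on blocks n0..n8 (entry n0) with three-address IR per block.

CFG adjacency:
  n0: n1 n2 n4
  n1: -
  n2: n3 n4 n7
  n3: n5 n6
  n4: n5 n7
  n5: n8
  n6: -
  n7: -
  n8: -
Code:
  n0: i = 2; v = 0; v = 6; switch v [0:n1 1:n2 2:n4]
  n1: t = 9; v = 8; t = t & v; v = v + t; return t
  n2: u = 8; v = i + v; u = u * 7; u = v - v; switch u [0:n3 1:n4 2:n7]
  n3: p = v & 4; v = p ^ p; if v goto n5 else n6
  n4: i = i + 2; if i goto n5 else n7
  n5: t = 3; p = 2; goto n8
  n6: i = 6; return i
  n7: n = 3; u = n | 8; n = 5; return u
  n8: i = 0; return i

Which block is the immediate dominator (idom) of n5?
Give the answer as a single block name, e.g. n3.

idom tree: n1←n0 n2←n0 n3←n2 n4←n0 n5←n0 n6←n3 n7←n0 n8←n5
Dom∩ at merges:
  n4: preds {n0,n2}: {n0} ∩ {n0,n2} = {n0}; idom=n0
  n5: preds {n3,n4}: {n0,n2,n3} ∩ {n0,n4} = {n0}; idom=n0
  n7: preds {n2,n4}: {n0,n2} ∩ {n0,n4} = {n0}; idom=n0

idom(n5) = n0

Answer: n0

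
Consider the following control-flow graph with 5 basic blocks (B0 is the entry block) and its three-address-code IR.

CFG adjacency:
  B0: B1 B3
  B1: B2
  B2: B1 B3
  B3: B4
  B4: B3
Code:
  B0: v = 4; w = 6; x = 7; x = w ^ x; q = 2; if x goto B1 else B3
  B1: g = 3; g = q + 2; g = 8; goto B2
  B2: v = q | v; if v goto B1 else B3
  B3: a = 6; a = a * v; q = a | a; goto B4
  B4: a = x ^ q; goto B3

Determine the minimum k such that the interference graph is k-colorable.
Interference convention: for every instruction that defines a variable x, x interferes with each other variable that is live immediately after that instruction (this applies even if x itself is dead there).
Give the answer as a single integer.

Answer: 4

Working:
Block summaries:
  B0: def={q,v,w,x} ue=∅
  B1: def={g} ue={q}
  B2: def={v} ue={q,v}
  B3: def={a,q} ue={v}
  B4: def={a} ue={q,x}

Liveness:
  B0: in=∅ out={q,v,x}
  B1: in={q,v,x} out={q,v,x}
  B2: in={q,v,x} out={q,v,x}
  B3: in={v,x} out={q,v,x}
  B4: in={q,v,x} out={v,x}

Conflict graph:
  a↔{v,x}
  g↔{q,v,x}
  q↔{g,v,x}
  v↔{a,g,q,w,x}
  w↔{v,x}
  x↔{a,g,q,v,w}

Chromatic number:
  lower bound: {g,q,v,x} mutually conflict ⇒ χ ≥ 4
  4-colouring: r0={v}  r1={x}  r2={a,g,w}  r3={q}
  χ = 4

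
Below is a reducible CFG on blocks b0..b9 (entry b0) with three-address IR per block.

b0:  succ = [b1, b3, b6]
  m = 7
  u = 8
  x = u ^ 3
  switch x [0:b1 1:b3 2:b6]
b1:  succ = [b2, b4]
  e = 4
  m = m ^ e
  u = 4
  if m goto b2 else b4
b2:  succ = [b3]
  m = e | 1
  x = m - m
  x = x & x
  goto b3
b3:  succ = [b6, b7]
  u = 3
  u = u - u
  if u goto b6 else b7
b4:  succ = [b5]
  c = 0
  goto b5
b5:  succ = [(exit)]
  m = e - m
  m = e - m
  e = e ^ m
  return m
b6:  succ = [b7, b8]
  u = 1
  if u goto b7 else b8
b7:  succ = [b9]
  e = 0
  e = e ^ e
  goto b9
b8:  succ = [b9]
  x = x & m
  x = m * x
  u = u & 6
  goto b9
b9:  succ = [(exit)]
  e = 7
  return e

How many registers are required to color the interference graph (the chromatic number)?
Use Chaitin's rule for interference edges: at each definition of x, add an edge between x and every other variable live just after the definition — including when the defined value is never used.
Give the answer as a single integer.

def/use:
  b0: {m,u,x} / ∅
  b1: {e,m,u} / {m}
  b2: {m,x} / {e}
  b3: {u} / ∅
  b4: {c} / ∅
  b5: {e,m} / {e,m}
  b6: {u} / ∅
  b7: {e} / ∅
  b8: {u,x} / {m,u,x}
  b9: {e} / ∅

Backward fixpoint:
  b0: in=∅ out={m,x}
  b1: in={m} out={e,m}
  b2: in={e} out={m,x}
  b3: in={m,x} out={m,x}
  b4: in={e,m} out={e,m}
  b5: in={e,m} out=∅
  b6: in={m,x} out={m,u,x}
  b7: in=∅ out=∅
  b8: in={m,u,x} out=∅
  b9: in=∅ out=∅

Conflict graph:
  c↔{e,m}
  e↔{c,m,u}
  m↔{c,e,u,x}
  u↔{e,m,x}
  x↔{m,u}

Registers:
  clique {c,e,m} ⇒ need ≥ 3
  assign c→c2 e→c1 m→c0 u→c2 x→c1 — no edge inside a register ⇒ χ ≤ 3
  χ = 3

Answer: 3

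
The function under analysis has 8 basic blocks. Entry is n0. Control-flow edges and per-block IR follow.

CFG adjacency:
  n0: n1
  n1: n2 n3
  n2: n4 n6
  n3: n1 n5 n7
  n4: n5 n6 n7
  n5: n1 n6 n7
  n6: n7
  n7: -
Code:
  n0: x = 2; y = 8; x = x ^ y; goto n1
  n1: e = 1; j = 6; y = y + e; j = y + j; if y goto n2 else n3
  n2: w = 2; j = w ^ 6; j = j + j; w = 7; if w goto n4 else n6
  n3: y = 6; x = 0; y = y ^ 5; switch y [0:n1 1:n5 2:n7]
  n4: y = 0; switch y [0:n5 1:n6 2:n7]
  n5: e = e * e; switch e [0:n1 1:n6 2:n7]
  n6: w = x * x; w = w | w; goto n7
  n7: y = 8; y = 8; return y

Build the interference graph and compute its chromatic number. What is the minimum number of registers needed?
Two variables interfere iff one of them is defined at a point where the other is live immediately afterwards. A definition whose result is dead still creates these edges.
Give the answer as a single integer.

Answer: 4

Working:
def/use:
  n0: {x,y} / ∅
  n1: {e,j,y} / {y}
  n2: {j,w} / ∅
  n3: {x,y} / ∅
  n4: {y} / ∅
  n5: {e} / {e}
  n6: {w} / {x}
  n7: {y} / ∅

Liveness:
  live n0: ∅→{x,y}
  live n1: {x,y}→{e,x}
  live n2: {e,x}→{e,x}
  live n3: {e}→{e,x,y}
  live n4: {e,x}→{e,x,y}
  live n5: {e,x,y}→{x,y}
  live n6: {x}→∅
  live n7: ∅→∅

Conflict graph:
  e: {j,w,x,y}
  j: {e,x,y}
  w: {e,x}
  x: {e,j,w,y}
  y: {e,j,x}

Registers:
  lower bound: {e,j,x,y} mutually conflict ⇒ χ ≥ 4
  assign e→R0 j→R2 w→R2 x→R1 y→R3 — no edge inside a register ⇒ χ ≤ 4
  χ = 4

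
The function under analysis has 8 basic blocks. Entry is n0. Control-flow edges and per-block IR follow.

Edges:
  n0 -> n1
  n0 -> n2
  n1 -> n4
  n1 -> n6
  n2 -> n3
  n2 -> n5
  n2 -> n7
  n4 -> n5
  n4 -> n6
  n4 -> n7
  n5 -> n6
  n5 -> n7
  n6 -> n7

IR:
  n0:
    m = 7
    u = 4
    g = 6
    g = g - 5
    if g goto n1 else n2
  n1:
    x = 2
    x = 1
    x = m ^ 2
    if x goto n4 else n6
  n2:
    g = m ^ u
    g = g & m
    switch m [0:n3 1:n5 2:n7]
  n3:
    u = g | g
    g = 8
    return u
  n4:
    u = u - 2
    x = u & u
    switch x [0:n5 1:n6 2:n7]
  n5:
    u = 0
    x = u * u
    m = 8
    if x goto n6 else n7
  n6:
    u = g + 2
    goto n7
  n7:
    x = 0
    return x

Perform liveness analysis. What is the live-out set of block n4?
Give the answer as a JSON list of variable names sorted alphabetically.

Block summaries:
  n0: {g,m,u} / ∅
  n1: {x} / {m}
  n2: {g} / {m,u}
  n3: {g,u} / {g}
  n4: {u,x} / {u}
  n5: {m,u,x} / ∅
  n6: {u} / {g}
  n7: {x} / ∅

Liveness:
  live n0: ∅→{g,m,u}
  live n1: {g,m,u}→{g,u}
  live n2: {m,u}→{g}
  live n3: {g}→∅
  live n4: {g,u}→{g}
  live n5: {g}→{g}
  live n6: {g}→∅
  live n7: ∅→∅

live-out(n4) = ["g"]

Answer: ["g"]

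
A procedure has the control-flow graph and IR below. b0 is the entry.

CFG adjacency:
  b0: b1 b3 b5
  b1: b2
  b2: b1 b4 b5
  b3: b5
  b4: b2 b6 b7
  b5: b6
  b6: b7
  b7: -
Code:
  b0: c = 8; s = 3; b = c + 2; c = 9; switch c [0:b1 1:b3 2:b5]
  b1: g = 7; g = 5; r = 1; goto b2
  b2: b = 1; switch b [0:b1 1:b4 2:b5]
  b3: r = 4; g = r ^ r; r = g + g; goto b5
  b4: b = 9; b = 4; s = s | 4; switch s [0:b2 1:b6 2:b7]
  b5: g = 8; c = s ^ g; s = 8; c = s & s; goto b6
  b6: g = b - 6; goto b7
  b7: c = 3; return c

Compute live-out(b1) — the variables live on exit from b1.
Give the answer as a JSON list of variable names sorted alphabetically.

Answer: ["s"]

Working:
def/use:
  b0: def={b,c,s} ue=∅
  b1: def={g,r} ue=∅
  b2: def={b} ue=∅
  b3: def={g,r} ue=∅
  b4: def={b,s} ue={s}
  b5: def={c,g,s} ue={s}
  b6: def={g} ue={b}
  b7: def={c} ue=∅

Liveness:
  b0 li=∅ lo={b,s}
  b1 li={s} lo={s}
  b2 li={s} lo={b,s}
  b3 li={b,s} lo={b,s}
  b4 li={s} lo={b,s}
  b5 li={b,s} lo={b}
  b6 li={b} lo=∅
  b7 li=∅ lo=∅

live-out(b1) = ["s"]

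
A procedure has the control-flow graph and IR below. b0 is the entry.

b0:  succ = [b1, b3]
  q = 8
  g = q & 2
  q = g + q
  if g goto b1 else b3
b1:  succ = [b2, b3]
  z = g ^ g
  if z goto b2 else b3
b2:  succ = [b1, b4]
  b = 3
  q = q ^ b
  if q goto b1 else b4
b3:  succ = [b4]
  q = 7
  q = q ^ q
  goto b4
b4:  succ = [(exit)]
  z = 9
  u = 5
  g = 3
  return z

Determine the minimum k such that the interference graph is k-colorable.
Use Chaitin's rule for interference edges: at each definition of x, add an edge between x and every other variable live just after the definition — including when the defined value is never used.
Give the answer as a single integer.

Answer: 3

Derivation:
Block summaries:
  b0: def={g,q} ue=∅
  b1: def={z} ue={g}
  b2: def={b,q} ue={q}
  b3: def={q} ue=∅
  b4: def={g,u,z} ue=∅

Live sets:
  live b0: ∅→{g,q}
  live b1: {g,q}→{g,q}
  live b2: {g,q}→{g,q}
  live b3: ∅→∅
  live b4: ∅→∅

Interference:
  b↔{g,q}
  g↔{b,q,z}
  q↔{b,g,z}
  u↔{z}
  z↔{g,q,u}

Registers:
  {b,g,q} pairwise interfere (3-clique) ⇒ χ ≥ 3
  3-colouring: c0={g,u}  c1={q}  c2={b,z}
  χ = 3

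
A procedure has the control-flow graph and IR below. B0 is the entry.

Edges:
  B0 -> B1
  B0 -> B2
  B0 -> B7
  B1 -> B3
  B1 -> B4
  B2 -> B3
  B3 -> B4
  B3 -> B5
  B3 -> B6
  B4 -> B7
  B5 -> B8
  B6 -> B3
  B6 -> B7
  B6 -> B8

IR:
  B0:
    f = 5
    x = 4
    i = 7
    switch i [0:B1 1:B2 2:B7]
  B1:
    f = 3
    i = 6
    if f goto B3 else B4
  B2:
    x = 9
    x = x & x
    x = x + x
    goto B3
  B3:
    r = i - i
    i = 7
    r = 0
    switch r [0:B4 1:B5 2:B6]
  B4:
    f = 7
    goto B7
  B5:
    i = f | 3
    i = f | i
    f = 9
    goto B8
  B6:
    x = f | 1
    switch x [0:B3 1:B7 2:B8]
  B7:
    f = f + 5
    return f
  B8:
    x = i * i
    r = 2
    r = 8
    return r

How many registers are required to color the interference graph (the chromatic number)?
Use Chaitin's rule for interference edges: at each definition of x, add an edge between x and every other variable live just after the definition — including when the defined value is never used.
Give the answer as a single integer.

Answer: 3

Derivation:
Block summaries:
  B0: {f,i,x} / ∅
  B1: {f,i} / ∅
  B2: {x} / ∅
  B3: {i,r} / {i}
  B4: {f} / ∅
  B5: {f,i} / {f}
  B6: {x} / {f}
  B7: {f} / {f}
  B8: {r,x} / {i}

Live sets:
  live B0: ∅→{f,i}
  live B1: ∅→{f,i}
  live B2: {f,i}→{f,i}
  live B3: {f,i}→{f,i}
  live B4: ∅→{f}
  live B5: {f}→{i}
  live B6: {f,i}→{f,i}
  live B7: {f}→∅
  live B8: {i}→∅

Interference:
  f — {i,r,x}
  i — {f,r,x}
  r — {f,i}
  x — {f,i}

Registers:
  lower bound: {f,i,r} mutually conflict ⇒ χ ≥ 3
  assign f→R0 i→R1 r→R2 x→R2 — no edge inside a register ⇒ χ ≤ 3
  χ = 3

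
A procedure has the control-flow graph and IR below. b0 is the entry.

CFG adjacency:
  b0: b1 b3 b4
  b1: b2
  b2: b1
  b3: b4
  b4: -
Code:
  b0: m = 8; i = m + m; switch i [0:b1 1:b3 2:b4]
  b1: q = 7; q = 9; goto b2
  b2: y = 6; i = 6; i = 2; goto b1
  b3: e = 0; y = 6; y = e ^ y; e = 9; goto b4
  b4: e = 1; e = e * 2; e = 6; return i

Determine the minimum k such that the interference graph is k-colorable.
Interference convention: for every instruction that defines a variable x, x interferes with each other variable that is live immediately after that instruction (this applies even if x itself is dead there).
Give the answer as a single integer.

Answer: 3

Working:
Block summaries:
  b0: {i,m} / ∅
  b1: {q} / ∅
  b2: {i,y} / ∅
  b3: {e,y} / ∅
  b4: {e} / {i}

Backward fixpoint:
  live b0: ∅→{i}
  live b1: ∅→∅
  live b2: ∅→∅
  live b3: {i}→{i}
  live b4: {i}→∅

Interference:
  e — {i,y}
  i — {e,y}
  m — ∅
  q — ∅
  y — {e,i}

Chromatic number:
  clique {e,i,y} ⇒ need ≥ 3
  assign e→R0 i→R1 m→R0 q→R0 y→R2 — no edge inside a register ⇒ χ ≤ 3
  χ = 3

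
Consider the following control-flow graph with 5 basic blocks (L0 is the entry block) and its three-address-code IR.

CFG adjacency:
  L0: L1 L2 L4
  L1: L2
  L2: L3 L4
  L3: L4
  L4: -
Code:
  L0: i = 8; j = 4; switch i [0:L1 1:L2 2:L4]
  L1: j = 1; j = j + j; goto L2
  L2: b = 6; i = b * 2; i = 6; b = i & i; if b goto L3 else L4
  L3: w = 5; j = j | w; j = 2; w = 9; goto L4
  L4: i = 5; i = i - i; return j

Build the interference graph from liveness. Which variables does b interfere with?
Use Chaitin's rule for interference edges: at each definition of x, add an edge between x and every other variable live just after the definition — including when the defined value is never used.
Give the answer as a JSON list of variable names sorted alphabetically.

Answer: ["j"]

Analysis:
def/use:
  L0: def={i,j} ue=∅
  L1: def={j} ue=∅
  L2: def={b,i} ue=∅
  L3: def={j,w} ue={j}
  L4: def={i} ue={j}

Liveness:
  L0 li=∅ lo={j}
  L1 li=∅ lo={j}
  L2 li={j} lo={j}
  L3 li={j} lo={j}
  L4 li={j} lo=∅

Interfere edges:
  b↔{j}
  i↔{j}
  j↔{b,i,w}
  w↔{j}

N(b) = ["j"]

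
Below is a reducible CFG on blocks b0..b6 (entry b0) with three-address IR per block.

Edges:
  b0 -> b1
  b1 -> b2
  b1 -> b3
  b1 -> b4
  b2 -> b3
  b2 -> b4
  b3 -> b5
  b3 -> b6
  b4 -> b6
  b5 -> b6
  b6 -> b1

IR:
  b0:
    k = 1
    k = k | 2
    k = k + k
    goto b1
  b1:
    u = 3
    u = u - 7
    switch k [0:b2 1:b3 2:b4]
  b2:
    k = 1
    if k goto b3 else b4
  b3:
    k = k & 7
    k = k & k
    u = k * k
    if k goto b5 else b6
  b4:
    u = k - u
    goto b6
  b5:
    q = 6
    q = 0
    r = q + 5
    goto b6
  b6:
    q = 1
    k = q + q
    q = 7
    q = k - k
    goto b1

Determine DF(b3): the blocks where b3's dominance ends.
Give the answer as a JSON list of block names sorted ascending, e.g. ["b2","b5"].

idom tree: b1←b0 b2←b1 b3←b1 b4←b1 b5←b3 b6←b1
Dom∩ at merges:
  b1: preds {b0,b6}: {b0} ∩ {b0,b1,b6} = {b0}; idom=b0
  b3: preds {b1,b2}: {b0,b1} ∩ {b0,b1,b2} = {b0,b1}; idom=b1
  b4: preds {b1,b2}: {b0,b1} ∩ {b0,b1,b2} = {b0,b1}; idom=b1
  b6: preds {b3,b4,b5}: {b0,b1,b3} ∩ {b0,b1,b4} ∩ {b0,b1,b3,b5} = {b0,b1}; idom=b1

DF derivation:
  join b1 pred b0: · stop@b0
  join b1 pred b6: b6→b1 stop@b0
  join b3 pred b1: · stop@b1
  join b3 pred b2: b2 stop@b1
  join b4 pred b1: · stop@b1
  join b4 pred b2: b2 stop@b1
  join b6 pred b3: b3 stop@b1
  join b6 pred b4: b4 stop@b1
  join b6 pred b5: b5→b3 stop@b1
  b0: DF=∅
  b1: DF={b1}
  b2: DF={b3,b4}
  b3: DF={b6}
  b4: DF={b6}
  b5: DF={b6}
  b6: DF={b1}

DF(b3) = ["b6"]

Answer: ["b6"]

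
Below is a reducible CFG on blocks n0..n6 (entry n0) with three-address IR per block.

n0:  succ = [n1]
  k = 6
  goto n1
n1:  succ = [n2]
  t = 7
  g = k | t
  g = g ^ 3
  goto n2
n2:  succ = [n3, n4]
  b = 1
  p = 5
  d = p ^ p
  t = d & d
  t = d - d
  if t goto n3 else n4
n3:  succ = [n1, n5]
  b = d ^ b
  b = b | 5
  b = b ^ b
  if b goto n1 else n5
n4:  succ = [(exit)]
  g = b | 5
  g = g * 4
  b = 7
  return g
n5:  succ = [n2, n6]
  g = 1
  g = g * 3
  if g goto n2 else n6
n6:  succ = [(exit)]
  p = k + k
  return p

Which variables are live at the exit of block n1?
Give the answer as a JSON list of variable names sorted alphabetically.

Block summaries:
  n0: {k} / ∅
  n1: {g,t} / {k}
  n2: {b,d,p,t} / ∅
  n3: {b} / {b,d}
  n4: {b,g} / {b}
  n5: {g} / ∅
  n6: {p} / {k}

Live sets:
  live n0: ∅→{k}
  live n1: {k}→{k}
  live n2: {k}→{b,d,k}
  live n3: {b,d,k}→{k}
  live n4: {b}→∅
  live n5: {k}→{k}
  live n6: {k}→∅

live-out(n1) = ["k"]

Answer: ["k"]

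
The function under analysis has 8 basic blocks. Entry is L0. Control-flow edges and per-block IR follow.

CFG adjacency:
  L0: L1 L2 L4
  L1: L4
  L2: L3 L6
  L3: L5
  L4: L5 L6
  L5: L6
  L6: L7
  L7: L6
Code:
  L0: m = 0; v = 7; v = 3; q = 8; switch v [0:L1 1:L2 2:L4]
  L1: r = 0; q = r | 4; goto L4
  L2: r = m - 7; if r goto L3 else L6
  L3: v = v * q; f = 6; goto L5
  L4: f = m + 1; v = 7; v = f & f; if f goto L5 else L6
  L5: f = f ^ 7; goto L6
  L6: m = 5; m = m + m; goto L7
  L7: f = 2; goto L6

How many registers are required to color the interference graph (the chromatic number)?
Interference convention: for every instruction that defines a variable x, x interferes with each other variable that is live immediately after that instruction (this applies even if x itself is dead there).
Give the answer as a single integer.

Answer: 4

Derivation:
def/use:
  L0 def {m,q,v} use ∅
  L1 def {q,r} use ∅
  L2 def {r} use {m}
  L3 def {f,v} use {q,v}
  L4 def {f,v} use {m}
  L5 def {f} use {f}
  L6 def {m} use ∅
  L7 def {f} use ∅

Backward fixpoint:
  L0 li=∅ lo={m,q,v}
  L1 li={m} lo={m}
  L2 li={m,q,v} lo={q,v}
  L3 li={q,v} lo={f}
  L4 li={m} lo={f}
  L5 li={f} lo=∅
  L6 li=∅ lo=∅
  L7 li=∅ lo=∅

Interfere edges:
  f — {v}
  m — {q,r,v}
  q — {m,r,v}
  r — {m,q,v}
  v — {f,m,q,r}

Colouring:
  {m,q,r,v} pairwise interfere (4-clique) ⇒ χ ≥ 4
  4-colouring: R0={v}  R1={f,m}  R2={q}  R3={r}
  χ = 4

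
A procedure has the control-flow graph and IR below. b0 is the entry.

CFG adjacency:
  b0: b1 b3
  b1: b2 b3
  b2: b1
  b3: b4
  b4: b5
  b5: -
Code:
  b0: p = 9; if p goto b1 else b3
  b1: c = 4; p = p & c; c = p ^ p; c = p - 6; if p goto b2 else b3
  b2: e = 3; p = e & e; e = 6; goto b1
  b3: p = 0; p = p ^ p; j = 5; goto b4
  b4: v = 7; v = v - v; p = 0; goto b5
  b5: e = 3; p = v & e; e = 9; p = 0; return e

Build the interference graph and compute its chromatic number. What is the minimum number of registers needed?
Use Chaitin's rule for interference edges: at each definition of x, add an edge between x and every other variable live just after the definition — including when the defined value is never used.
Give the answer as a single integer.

Block summaries:
  b0: {p} / ∅
  b1: {c,p} / {p}
  b2: {e,p} / ∅
  b3: {j,p} / ∅
  b4: {p,v} / ∅
  b5: {e,p} / {v}

Backward fixpoint:
  live b0: ∅→{p}
  live b1: {p}→∅
  live b2: ∅→{p}
  live b3: ∅→∅
  live b4: ∅→{v}
  live b5: {v}→∅

Interference:
  c — {p}
  e — {p,v}
  j — ∅
  p — {c,e,v}
  v — {e,p}

Chromatic number:
  {e,p,v} pairwise interfere (3-clique) ⇒ χ ≥ 3
  3-colouring: c0={j,p}  c1={c,e}  c2={v}
  χ = 3

Answer: 3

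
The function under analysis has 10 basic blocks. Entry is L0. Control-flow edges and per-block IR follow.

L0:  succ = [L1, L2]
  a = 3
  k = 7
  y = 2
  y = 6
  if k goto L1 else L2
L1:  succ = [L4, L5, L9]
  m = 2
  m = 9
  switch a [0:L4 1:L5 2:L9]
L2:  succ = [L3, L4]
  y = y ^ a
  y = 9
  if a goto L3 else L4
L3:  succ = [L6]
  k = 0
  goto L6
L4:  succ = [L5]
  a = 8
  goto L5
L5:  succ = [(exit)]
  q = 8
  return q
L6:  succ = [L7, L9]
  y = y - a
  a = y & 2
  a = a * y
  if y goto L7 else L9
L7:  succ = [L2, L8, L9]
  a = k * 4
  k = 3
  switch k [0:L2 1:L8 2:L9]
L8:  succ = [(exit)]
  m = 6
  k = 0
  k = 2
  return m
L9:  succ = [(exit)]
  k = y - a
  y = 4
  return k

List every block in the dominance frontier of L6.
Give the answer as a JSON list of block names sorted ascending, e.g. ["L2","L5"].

idom tree: L1←L0 L2←L0 L3←L2 L4←L0 L5←L0 L6←L3 L7←L6 L8←L7 L9←L0
Dom at joins:
  L2: preds {L0,L7}: {L0} ∩ {L0,L2,L3,L6,L7} = {L0}; idom=L0
  L4: preds {L1,L2}: {L0,L1} ∩ {L0,L2} = {L0}; idom=L0
  L5: preds {L1,L4}: {L0,L1} ∩ {L0,L4} = {L0}; idom=L0
  L9: preds {L1,L6,L7}: {L0,L1} ∩ {L0,L2,L3,L6} ∩ {L0,L2,L3,L6,L7} = {L0}; idom=L0

DF derivation:
  join L2 pred L0: · stop@L0
  join L2 pred L7: L7→L6→L3→L2 stop@L0
  join L4 pred L1: L1 stop@L0
  join L4 pred L2: L2 stop@L0
  join L5 pred L1: L1 stop@L0
  join L5 pred L4: L4 stop@L0
  join L9 pred L1: L1 stop@L0
  join L9 pred L6: L6→L3→L2 stop@L0
  join L9 pred L7: L7→L6→L3→L2 stop@L0
  L0: DF=∅
  L1: DF={L4,L5,L9}
  L2: DF={L2,L4,L9}
  L3: DF={L2,L9}
  L4: DF={L5}
  L5: DF=∅
  L6: DF={L2,L9}
  L7: DF={L2,L9}
  L8: DF=∅
  L9: DF=∅

DF(L6) = ["L2", "L9"]

Answer: ["L2", "L9"]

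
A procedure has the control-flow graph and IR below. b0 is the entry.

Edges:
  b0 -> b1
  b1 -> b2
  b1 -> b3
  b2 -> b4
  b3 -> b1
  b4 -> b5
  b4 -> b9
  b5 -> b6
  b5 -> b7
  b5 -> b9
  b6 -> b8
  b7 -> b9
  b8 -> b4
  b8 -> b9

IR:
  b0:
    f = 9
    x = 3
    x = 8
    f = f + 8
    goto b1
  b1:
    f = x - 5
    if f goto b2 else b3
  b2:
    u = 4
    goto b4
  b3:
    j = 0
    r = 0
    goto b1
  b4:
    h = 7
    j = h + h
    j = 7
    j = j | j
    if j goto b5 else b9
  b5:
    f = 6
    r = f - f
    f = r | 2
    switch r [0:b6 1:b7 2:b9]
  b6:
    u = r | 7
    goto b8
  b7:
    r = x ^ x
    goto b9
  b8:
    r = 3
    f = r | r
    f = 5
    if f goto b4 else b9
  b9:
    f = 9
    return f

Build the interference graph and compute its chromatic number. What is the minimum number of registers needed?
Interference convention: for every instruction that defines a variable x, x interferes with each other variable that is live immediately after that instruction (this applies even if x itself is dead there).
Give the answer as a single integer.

Answer: 3

Analysis:
Per-block:
  b0: {f,x} / ∅
  b1: {f} / {x}
  b2: {u} / ∅
  b3: {j,r} / ∅
  b4: {h,j} / ∅
  b5: {f,r} / ∅
  b6: {u} / {r}
  b7: {r} / {x}
  b8: {f,r} / ∅
  b9: {f} / ∅

Backward fixpoint:
  b0 li=∅ lo={x}
  b1 li={x} lo={x}
  b2 li={x} lo={x}
  b3 li={x} lo={x}
  b4 li={x} lo={x}
  b5 li={x} lo={r,x}
  b6 li={r,x} lo={x}
  b7 li={x} lo=∅
  b8 li={x} lo={x}
  b9 li=∅ lo=∅

Interference:
  f — {r,x}
  h — {x}
  j — {x}
  r — {f,x}
  u — {x}
  x — {f,h,j,r,u}

Colouring:
  lower bound: {f,r,x} mutually conflict ⇒ χ ≥ 3
  3-colouring: r0={x}  r1={f,h,j,u}  r2={r}
  χ = 3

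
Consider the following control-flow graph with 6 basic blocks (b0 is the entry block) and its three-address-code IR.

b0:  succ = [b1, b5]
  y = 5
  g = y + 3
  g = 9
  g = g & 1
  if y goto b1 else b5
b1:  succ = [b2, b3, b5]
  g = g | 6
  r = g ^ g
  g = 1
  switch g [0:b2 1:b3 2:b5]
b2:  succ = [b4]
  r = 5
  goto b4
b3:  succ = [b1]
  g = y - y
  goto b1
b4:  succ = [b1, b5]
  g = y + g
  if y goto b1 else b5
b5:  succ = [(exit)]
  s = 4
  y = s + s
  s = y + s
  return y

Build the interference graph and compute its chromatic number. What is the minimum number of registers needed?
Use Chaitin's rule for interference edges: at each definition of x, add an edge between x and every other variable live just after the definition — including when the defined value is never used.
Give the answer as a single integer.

Answer: 3

Analysis:
Block summaries:
  b0: def={g,y} ue=∅
  b1: def={g,r} ue={g}
  b2: def={r} ue=∅
  b3: def={g} ue={y}
  b4: def={g} ue={g,y}
  b5: def={s,y} ue=∅

Liveness:
  b0 li=∅ lo={g,y}
  b1 li={g,y} lo={g,y}
  b2 li={g,y} lo={g,y}
  b3 li={y} lo={g,y}
  b4 li={g,y} lo={g,y}
  b5 li=∅ lo=∅

Conflict graph:
  g↔{r,y}
  r↔{g,y}
  s↔{y}
  y↔{g,r,s}

Chromatic number:
  {g,r,y} pairwise interfere (3-clique) ⇒ χ ≥ 3
  3-colouring: r0={y}  r1={g,s}  r2={r}
  χ = 3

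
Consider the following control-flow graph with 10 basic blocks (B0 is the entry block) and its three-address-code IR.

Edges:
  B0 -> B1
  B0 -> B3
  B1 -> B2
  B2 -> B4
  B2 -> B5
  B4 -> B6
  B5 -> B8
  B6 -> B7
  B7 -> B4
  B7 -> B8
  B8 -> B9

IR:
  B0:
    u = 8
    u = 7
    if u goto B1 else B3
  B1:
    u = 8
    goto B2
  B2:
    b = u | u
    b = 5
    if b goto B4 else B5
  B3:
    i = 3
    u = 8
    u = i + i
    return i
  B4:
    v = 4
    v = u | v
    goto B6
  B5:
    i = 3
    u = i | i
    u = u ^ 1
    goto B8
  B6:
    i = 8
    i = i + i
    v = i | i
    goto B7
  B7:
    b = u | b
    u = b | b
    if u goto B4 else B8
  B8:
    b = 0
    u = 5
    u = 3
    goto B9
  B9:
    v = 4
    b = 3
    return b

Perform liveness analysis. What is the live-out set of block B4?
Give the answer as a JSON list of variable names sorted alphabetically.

Answer: ["b", "u"]

Analysis:
Block summaries:
  B0 def {u} use ∅
  B1 def {u} use ∅
  B2 def {b} use {u}
  B3 def {i,u} use ∅
  B4 def {v} use {u}
  B5 def {i,u} use ∅
  B6 def {i,v} use ∅
  B7 def {b,u} use {b,u}
  B8 def {b,u} use ∅
  B9 def {b,v} use ∅

Live sets:
  B0 li=∅ lo=∅
  B1 li=∅ lo={u}
  B2 li={u} lo={b,u}
  B3 li=∅ lo=∅
  B4 li={b,u} lo={b,u}
  B5 li=∅ lo=∅
  B6 li={b,u} lo={b,u}
  B7 li={b,u} lo={b,u}
  B8 li=∅ lo=∅
  B9 li=∅ lo=∅

live-out(B4) = ["b", "u"]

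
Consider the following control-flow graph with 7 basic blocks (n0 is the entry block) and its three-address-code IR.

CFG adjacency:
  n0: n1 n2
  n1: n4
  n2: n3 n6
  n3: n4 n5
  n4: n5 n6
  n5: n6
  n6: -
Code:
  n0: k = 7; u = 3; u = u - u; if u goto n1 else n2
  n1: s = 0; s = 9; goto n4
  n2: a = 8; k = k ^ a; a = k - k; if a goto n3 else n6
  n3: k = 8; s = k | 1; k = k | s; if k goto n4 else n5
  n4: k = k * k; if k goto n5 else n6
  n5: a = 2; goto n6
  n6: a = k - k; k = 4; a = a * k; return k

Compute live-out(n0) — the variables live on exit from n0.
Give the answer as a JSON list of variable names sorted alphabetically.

Answer: ["k"]

Working:
Per-block:
  n0: {k,u} / ∅
  n1: {s} / ∅
  n2: {a,k} / {k}
  n3: {k,s} / ∅
  n4: {k} / {k}
  n5: {a} / ∅
  n6: {a,k} / {k}

Live sets:
  n0 li=∅ lo={k}
  n1 li={k} lo={k}
  n2 li={k} lo={k}
  n3 li=∅ lo={k}
  n4 li={k} lo={k}
  n5 li={k} lo={k}
  n6 li={k} lo=∅

live-out(n0) = ["k"]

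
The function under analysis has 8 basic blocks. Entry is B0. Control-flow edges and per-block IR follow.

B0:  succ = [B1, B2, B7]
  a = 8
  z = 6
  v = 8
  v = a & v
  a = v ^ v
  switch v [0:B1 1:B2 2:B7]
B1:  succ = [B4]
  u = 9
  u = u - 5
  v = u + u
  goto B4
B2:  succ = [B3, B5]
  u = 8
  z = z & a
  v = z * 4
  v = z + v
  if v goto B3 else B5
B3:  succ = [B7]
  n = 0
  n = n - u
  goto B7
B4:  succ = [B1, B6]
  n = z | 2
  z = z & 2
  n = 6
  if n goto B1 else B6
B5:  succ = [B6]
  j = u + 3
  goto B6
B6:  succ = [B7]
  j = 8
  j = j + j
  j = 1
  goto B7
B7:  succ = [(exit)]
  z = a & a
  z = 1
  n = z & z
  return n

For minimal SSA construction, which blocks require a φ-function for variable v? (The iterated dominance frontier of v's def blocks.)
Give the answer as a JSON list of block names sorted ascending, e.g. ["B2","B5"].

idom tree: B1←B0 B2←B0 B3←B2 B4←B1 B5←B2 B6←B0 B7←B0
Dom∩ at merges:
  B1: preds {B0,B4}: {B0} ∩ {B0,B1,B4} = {B0}; idom=B0
  B6: preds {B4,B5}: {B0,B1,B4} ∩ {B0,B2,B5} = {B0}; idom=B0
  B7: preds {B0,B3,B6}: {B0} ∩ {B0,B2,B3} ∩ {B0,B6} = {B0}; idom=B0

DF walk-up:
  B1←B0: walk · to B0
  B1←B4: walk B4→B1 to B0
  B6←B4: walk B4→B1 to B0
  B6←B5: walk B5→B2 to B0
  B7←B0: walk · to B0
  B7←B3: walk B3→B2 to B0
  B7←B6: walk B6 to B0
  B0: DF=∅
  B1: DF={B1,B6}
  B2: DF={B6,B7}
  B3: DF={B7}
  B4: DF={B1,B6}
  B5: DF={B6}
  B6: DF={B7}
  B7: DF=∅

φ for v: defs {B0,B1,B2}
  DF⁺ = {B1,B6,B7}

Answer: ["B1", "B6", "B7"]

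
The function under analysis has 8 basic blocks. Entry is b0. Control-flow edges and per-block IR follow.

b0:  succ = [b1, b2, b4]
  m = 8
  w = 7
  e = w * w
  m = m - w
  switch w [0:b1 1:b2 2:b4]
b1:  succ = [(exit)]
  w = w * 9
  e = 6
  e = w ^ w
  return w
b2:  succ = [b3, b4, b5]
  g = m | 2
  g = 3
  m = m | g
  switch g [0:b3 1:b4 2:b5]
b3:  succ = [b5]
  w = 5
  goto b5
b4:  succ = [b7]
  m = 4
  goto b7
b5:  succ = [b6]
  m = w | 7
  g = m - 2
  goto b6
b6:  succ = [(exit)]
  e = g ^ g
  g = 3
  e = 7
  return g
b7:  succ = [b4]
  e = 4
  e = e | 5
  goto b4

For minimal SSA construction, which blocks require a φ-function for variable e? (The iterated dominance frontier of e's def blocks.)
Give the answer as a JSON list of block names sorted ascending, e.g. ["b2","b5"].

idom tree: b1←b0 b2←b0 b3←b2 b4←b0 b5←b2 b6←b5 b7←b4
Dom∩ at merges:
  b4: preds {b0,b2,b7}: {b0} ∩ {b0,b2} ∩ {b0,b4,b7} = {b0}; idom=b0
  b5: preds {b2,b3}: {b0,b2} ∩ {b0,b2,b3} = {b0,b2}; idom=b2

DF walk-up:
  join b4 pred b0: · stop@b0
  join b4 pred b2: b2 stop@b0
  join b4 pred b7: b7→b4 stop@b0
  join b5 pred b2: · stop@b2
  join b5 pred b3: b3 stop@b2
  b0: DF=∅
  b1: DF=∅
  b2: DF={b4}
  b3: DF={b5}
  b4: DF={b4}
  b5: DF=∅
  b6: DF=∅
  b7: DF={b4}

φ for e: defs {b0,b1,b6,b7}
  DF⁺ = {b4}

Answer: ["b4"]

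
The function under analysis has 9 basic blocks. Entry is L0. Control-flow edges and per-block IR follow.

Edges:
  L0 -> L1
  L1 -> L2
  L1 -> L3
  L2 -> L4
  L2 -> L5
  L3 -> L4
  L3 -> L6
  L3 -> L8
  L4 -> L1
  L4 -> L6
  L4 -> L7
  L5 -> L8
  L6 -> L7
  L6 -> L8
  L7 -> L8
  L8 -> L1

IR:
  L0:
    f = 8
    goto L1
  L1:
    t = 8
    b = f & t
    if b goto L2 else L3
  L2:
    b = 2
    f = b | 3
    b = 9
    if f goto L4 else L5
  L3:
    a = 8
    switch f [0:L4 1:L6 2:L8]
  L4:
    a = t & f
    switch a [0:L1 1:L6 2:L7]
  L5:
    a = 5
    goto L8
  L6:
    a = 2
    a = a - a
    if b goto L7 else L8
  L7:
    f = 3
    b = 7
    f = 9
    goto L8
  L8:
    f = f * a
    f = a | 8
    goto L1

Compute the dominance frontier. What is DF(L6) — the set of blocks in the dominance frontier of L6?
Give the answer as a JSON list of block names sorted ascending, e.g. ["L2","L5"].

idom tree: L1←L0 L2←L1 L3←L1 L4←L1 L5←L2 L6←L1 L7←L1 L8←L1
Dom at joins:
  L1: preds {L0,L4,L8}: {L0} ∩ {L0,L1,L4} ∩ {L0,L1,L8} = {L0}; idom=L0
  L4: preds {L2,L3}: {L0,L1,L2} ∩ {L0,L1,L3} = {L0,L1}; idom=L1
  L6: preds {L3,L4}: {L0,L1,L3} ∩ {L0,L1,L4} = {L0,L1}; idom=L1
  L7: preds {L4,L6}: {L0,L1,L4} ∩ {L0,L1,L6} = {L0,L1}; idom=L1
  L8: preds {L3,L5,L6,L7}: {L0,L1,L3} ∩ {L0,L1,L2,L5} ∩ {L0,L1,L6} ∩ {L0,L1,L7} = {L0,L1}; idom=L1

DF derivation:
  L1←L0: walk · to L0
  L1←L4: walk L4→L1 to L0
  L1←L8: walk L8→L1 to L0
  L4←L2: walk L2 to L1
  L4←L3: walk L3 to L1
  L6←L3: walk L3 to L1
  L6←L4: walk L4 to L1
  L7←L4: walk L4 to L1
  L7←L6: walk L6 to L1
  L8←L3: walk L3 to L1
  L8←L5: walk L5→L2 to L1
  L8←L6: walk L6 to L1
  L8←L7: walk L7 to L1
  L0: DF=∅
  L1: DF={L1}
  L2: DF={L4,L8}
  L3: DF={L4,L6,L8}
  L4: DF={L1,L6,L7}
  L5: DF={L8}
  L6: DF={L7,L8}
  L7: DF={L8}
  L8: DF={L1}

DF(L6) = ["L7", "L8"]

Answer: ["L7", "L8"]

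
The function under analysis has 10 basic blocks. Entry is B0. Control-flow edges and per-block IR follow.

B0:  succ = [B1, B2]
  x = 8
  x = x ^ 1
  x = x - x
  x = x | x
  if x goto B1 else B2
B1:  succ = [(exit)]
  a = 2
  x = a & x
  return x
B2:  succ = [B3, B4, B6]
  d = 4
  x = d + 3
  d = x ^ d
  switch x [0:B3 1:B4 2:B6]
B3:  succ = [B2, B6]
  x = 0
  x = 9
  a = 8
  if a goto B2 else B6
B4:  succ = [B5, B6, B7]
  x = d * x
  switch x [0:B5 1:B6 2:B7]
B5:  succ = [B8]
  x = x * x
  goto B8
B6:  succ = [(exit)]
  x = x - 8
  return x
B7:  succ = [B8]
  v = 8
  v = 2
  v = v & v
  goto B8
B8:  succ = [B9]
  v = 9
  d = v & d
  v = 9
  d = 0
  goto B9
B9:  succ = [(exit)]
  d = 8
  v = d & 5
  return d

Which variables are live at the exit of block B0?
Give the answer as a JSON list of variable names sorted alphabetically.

Answer: ["x"]

Analysis:
Block summaries:
  B0: {x} / ∅
  B1: {a,x} / {x}
  B2: {d,x} / ∅
  B3: {a,x} / ∅
  B4: {x} / {d,x}
  B5: {x} / {x}
  B6: {x} / {x}
  B7: {v} / ∅
  B8: {d,v} / {d}
  B9: {d,v} / ∅

Backward fixpoint:
  B0: in=∅ out={x}
  B1: in={x} out=∅
  B2: in=∅ out={d,x}
  B3: in=∅ out={x}
  B4: in={d,x} out={d,x}
  B5: in={d,x} out={d}
  B6: in={x} out=∅
  B7: in={d} out={d}
  B8: in={d} out=∅
  B9: in=∅ out=∅

live-out(B0) = ["x"]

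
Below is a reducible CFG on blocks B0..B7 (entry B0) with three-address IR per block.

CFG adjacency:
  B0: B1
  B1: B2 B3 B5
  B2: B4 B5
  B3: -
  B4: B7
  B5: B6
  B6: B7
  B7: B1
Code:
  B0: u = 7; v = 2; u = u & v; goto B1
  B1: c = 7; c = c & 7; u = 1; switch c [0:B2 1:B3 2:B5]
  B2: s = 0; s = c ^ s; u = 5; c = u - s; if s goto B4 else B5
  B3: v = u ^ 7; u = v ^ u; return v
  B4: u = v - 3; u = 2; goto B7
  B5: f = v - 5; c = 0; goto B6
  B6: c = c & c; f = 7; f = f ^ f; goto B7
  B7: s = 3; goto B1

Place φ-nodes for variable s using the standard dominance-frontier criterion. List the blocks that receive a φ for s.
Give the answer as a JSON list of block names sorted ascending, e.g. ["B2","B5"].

Answer: ["B1", "B5", "B7"]

Working:
idom tree: B1←B0 B2←B1 B3←B1 B4←B2 B5←B1 B6←B5 B7←B1
Join-block Dom:
  B1: preds {B0,B7}: {B0} ∩ {B0,B1,B7} = {B0}; idom=B0
  B5: preds {B1,B2}: {B0,B1} ∩ {B0,B1,B2} = {B0,B1}; idom=B1
  B7: preds {B4,B6}: {B0,B1,B2,B4} ∩ {B0,B1,B5,B6} = {B0,B1}; idom=B1

Frontier:
  B1←B0: walk · to B0
  B1←B7: walk B7→B1 to B0
  B5←B1: walk · to B1
  B5←B2: walk B2 to B1
  B7←B4: walk B4→B2 to B1
  B7←B6: walk B6→B5 to B1
  B0: DF=∅
  B1: DF={B1}
  B2: DF={B5,B7}
  B3: DF=∅
  B4: DF={B7}
  B5: DF={B7}
  B6: DF={B7}
  B7: DF={B1}

φ for s: defs {B2,B7}
  DF⁺ = {B1,B5,B7}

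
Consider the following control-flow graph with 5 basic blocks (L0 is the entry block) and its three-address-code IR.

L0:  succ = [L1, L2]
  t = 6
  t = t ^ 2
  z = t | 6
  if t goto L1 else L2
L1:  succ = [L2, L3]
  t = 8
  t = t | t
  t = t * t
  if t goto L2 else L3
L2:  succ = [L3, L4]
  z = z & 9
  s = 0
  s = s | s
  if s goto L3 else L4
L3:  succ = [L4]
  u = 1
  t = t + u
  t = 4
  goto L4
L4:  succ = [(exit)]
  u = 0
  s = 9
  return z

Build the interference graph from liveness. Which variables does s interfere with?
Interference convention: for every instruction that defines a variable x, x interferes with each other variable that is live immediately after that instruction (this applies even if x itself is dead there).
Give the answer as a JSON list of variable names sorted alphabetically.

Answer: ["t", "z"]

Analysis:
Per-block:
  L0: def={t,z} ue=∅
  L1: def={t} ue=∅
  L2: def={s,z} ue={z}
  L3: def={t,u} ue={t}
  L4: def={s,u} ue={z}

Live sets:
  L0: in=∅ out={t,z}
  L1: in={z} out={t,z}
  L2: in={t,z} out={t,z}
  L3: in={t,z} out={z}
  L4: in={z} out=∅

Interference:
  s — {t,z}
  t — {s,u,z}
  u — {t,z}
  z — {s,t,u}

N(s) = ["t", "z"]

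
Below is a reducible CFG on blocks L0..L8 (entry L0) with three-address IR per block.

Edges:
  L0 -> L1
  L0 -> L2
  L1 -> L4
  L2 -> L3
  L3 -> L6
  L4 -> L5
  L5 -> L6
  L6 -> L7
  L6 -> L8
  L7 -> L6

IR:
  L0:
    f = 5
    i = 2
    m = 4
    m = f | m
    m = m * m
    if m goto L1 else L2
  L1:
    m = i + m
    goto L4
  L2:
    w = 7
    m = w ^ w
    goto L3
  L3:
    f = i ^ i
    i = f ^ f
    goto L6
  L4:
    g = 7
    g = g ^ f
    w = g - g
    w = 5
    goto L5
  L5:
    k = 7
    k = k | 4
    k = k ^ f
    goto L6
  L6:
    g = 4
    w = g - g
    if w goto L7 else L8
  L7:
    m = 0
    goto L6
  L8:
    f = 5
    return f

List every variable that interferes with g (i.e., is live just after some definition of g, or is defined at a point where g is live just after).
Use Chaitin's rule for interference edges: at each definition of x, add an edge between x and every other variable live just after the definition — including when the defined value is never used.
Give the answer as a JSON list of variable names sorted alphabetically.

Block summaries:
  L0 def {f,i,m} use ∅
  L1 def {m} use {i,m}
  L2 def {m,w} use ∅
  L3 def {f,i} use {i}
  L4 def {g,w} use {f}
  L5 def {k} use {f}
  L6 def {g,w} use ∅
  L7 def {m} use ∅
  L8 def {f} use ∅

Live sets:
  live L0: ∅→{f,i,m}
  live L1: {f,i,m}→{f}
  live L2: {i}→{i}
  live L3: {i}→∅
  live L4: {f}→{f}
  live L5: {f}→∅
  live L6: ∅→∅
  live L7: ∅→∅
  live L8: ∅→∅

Interference:
  f: {g,i,k,m,w}
  g: {f}
  i: {f,m,w}
  k: {f}
  m: {f,i}
  w: {f,i}

N(g) = ["f"]

Answer: ["f"]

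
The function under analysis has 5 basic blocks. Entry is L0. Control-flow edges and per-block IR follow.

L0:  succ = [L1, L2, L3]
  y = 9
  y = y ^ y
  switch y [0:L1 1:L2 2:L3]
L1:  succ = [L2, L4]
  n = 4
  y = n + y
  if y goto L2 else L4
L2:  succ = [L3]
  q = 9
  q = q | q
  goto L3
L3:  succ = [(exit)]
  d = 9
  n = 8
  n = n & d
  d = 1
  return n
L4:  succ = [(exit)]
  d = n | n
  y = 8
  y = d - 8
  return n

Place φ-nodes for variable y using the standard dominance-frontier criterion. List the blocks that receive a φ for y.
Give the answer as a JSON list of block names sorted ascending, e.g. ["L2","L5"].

Answer: ["L2", "L3"]

Analysis:
idom tree: L1←L0 L2←L0 L3←L0 L4←L1
Dom at joins:
  L2: preds {L0,L1}: {L0} ∩ {L0,L1} = {L0}; idom=L0
  L3: preds {L0,L2}: {L0} ∩ {L0,L2} = {L0}; idom=L0

DF walk-up:
  join L2 pred L0: · stop@L0
  join L2 pred L1: L1 stop@L0
  join L3 pred L0: · stop@L0
  join L3 pred L2: L2 stop@L0
  DF(L0)=∅
  DF(L1)={L2}
  DF(L2)={L3}
  DF(L3)=∅
  DF(L4)=∅

φ for y: defs {L0,L1,L4}
  DF⁺ = {L2,L3}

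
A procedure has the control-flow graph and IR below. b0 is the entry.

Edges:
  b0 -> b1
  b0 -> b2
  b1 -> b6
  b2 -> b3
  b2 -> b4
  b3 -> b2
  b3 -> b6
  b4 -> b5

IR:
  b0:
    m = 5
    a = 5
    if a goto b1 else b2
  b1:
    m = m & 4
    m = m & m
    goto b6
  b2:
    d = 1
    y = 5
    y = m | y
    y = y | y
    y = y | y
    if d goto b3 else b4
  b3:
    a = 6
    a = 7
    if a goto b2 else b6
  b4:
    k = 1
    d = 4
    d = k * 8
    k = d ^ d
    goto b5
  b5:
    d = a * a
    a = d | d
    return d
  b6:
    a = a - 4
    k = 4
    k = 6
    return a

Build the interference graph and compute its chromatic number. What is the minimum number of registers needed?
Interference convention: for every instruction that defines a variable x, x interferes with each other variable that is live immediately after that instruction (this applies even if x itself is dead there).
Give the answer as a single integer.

Answer: 4

Derivation:
Per-block:
  b0: def={a,m} ue=∅
  b1: def={m} ue={m}
  b2: def={d,y} ue={m}
  b3: def={a} ue=∅
  b4: def={d,k} ue=∅
  b5: def={a,d} ue={a}
  b6: def={a,k} ue={a}

Backward fixpoint:
  live b0: ∅→{a,m}
  live b1: {a,m}→{a}
  live b2: {a,m}→{a,m}
  live b3: {m}→{a,m}
  live b4: {a}→{a}
  live b5: {a}→∅
  live b6: {a}→∅

Interference:
  a — {d,k,m,y}
  d — {a,k,m,y}
  k — {a,d}
  m — {a,d,y}
  y — {a,d,m}

Colouring:
  {a,d,m,y} pairwise interfere (4-clique) ⇒ χ ≥ 4
  4-colouring: R0={a}  R1={d}  R2={k,m}  R3={y}
  χ = 4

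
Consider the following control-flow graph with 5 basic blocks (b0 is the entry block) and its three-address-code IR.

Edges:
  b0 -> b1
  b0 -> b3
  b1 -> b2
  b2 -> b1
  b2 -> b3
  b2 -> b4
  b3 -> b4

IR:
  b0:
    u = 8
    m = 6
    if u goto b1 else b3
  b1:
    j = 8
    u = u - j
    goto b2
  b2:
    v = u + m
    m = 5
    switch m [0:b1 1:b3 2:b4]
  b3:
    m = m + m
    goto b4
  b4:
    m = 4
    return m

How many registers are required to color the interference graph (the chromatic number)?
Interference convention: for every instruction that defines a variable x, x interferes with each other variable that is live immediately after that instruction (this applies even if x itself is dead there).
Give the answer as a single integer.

Per-block:
  b0 def {m,u} use ∅
  b1 def {j,u} use {u}
  b2 def {m,v} use {m,u}
  b3 def {m} use {m}
  b4 def {m} use ∅

Backward fixpoint:
  live b0: ∅→{m,u}
  live b1: {m,u}→{m,u}
  live b2: {m,u}→{m,u}
  live b3: {m}→∅
  live b4: ∅→∅

Conflict graph:
  j: {m,u}
  m: {j,u}
  u: {j,m,v}
  v: {u}

Chromatic number:
  lower bound: {j,m,u} mutually conflict ⇒ χ ≥ 3
  3-colouring: r0={u}  r1={j,v}  r2={m}
  χ = 3

Answer: 3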